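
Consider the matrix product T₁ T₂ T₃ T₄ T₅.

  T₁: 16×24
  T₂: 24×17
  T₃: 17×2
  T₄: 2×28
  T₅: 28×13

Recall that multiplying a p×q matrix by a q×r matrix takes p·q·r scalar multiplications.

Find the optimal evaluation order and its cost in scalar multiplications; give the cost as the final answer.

2728

Adjacent pairs: T₁T₂ = 16·24·17 = 6528; T₂T₃ = 24·17·2 = 816; T₃T₄ = 17·2·28 = 952; T₄T₅ = 2·28·13 = 728.
Length 3: T₁..T₃: k=1: 0+816+16·24·2=1584; k=2: 6528+0+16·17·2=7072 → min 1584 | T₂..T₄: k=2: 0+952+24·17·28=12376; k=3: 816+0+24·2·28=2160 → min 2160 | T₃..T₅: k=3: 0+728+17·2·13=1170; k=4: 952+0+17·28·13=7140 → min 1170.
Length 4: T₁..T₄: k=1: 0+2160+16·24·28=12912; k=2: 6528+952+16·17·28=15096; k=3: 1584+0+16·2·28=2480 → min 2480 | T₂..T₅: k=2: 0+1170+24·17·13=6474; k=3: 816+728+24·2·13=2168; k=4: 2160+0+24·28·13=10896 → min 2168.
Length 5: T₁..T₅: k=1: 0+2168+16·24·13=7160; k=2: 6528+1170+16·17·13=11234; k=3: 1584+728+16·2·13=2728; k=4: 2480+0+16·28·13=8304 → min 2728.
Optimal parenthesization: ((T₁ (T₂ T₃)) (T₄ T₅)) with cost 2728.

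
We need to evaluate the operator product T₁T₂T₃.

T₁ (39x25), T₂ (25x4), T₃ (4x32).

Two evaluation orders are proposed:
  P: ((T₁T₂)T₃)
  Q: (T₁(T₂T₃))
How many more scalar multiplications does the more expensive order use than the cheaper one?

Order P = ((T₁T₂)T₃): (T₁T₂): 39×25 by 25×4 → 39×4, cost 39·25·4 = 3900; ((T₁T₂)T₃): 39×4 by 4×32 → 39×32, cost 39·4·32 = 4992; cumulative 8892. Total 8892.
Order Q = (T₁(T₂T₃)): (T₂T₃): 25×4 by 4×32 → 25×32, cost 25·4·32 = 3200; (T₁(T₂T₃)): 39×25 by 25×32 → 39×32, cost 39·25·32 = 31200; cumulative 34400. Total 34400.
Difference: |8892 − 34400| = 25508.

25508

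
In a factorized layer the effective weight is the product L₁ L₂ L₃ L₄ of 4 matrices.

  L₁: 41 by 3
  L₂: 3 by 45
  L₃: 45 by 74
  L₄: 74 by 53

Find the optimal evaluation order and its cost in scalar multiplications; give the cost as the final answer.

Adjacent pairs: L₁L₂ = 41·3·45 = 5535; L₂L₃ = 3·45·74 = 9990; L₃L₄ = 45·74·53 = 176490.
Length 3: L₁..L₃: k=1: 0+9990+41·3·74=19092; k=2: 5535+0+41·45·74=142065 → min 19092 | L₂..L₄: k=2: 0+176490+3·45·53=183645; k=3: 9990+0+3·74·53=21756 → min 21756.
Length 4: L₁..L₄: k=1: 0+21756+41·3·53=28275; k=2: 5535+176490+41·45·53=279810; k=3: 19092+0+41·74·53=179894 → min 28275.
Optimal parenthesization: (L₁ ((L₂ L₃) L₄)) with cost 28275.

28275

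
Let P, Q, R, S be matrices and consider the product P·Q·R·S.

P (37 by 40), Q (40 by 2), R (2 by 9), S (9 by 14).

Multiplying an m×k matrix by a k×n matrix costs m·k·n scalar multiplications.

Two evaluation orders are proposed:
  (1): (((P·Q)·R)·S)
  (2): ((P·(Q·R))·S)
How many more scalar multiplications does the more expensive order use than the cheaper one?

Order (1) = (((P·Q)·R)·S): (P·Q): 37×40 by 40×2 → 37×2, cost 37·40·2 = 2960; ((P·Q)·R): 37×2 by 2×9 → 37×9, cost 37·2·9 = 666; cumulative 3626; (((P·Q)·R)·S): 37×9 by 9×14 → 37×14, cost 37·9·14 = 4662; cumulative 8288. Total 8288.
Order (2) = ((P·(Q·R))·S): (Q·R): 40×2 by 2×9 → 40×9, cost 40·2·9 = 720; (P·(Q·R)): 37×40 by 40×9 → 37×9, cost 37·40·9 = 13320; cumulative 14040; ((P·(Q·R))·S): 37×9 by 9×14 → 37×14, cost 37·9·14 = 4662; cumulative 18702. Total 18702.
Difference: |8288 − 18702| = 10414.

10414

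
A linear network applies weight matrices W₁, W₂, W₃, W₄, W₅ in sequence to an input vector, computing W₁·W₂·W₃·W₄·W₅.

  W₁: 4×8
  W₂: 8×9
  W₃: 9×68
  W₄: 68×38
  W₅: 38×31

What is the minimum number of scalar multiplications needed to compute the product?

Adjacent pairs: W₁W₂ = 4·8·9 = 288; W₂W₃ = 8·9·68 = 4896; W₃W₄ = 9·68·38 = 23256; W₄W₅ = 68·38·31 = 80104.
Length 3: W₁..W₃: k=1: 0+4896+4·8·68=7072; k=2: 288+0+4·9·68=2736 → min 2736 | W₂..W₄: k=2: 0+23256+8·9·38=25992; k=3: 4896+0+8·68·38=25568 → min 25568 | W₃..W₅: k=3: 0+80104+9·68·31=99076; k=4: 23256+0+9·38·31=33858 → min 33858.
Length 4: W₁..W₄: k=1: 0+25568+4·8·38=26784; k=2: 288+23256+4·9·38=24912; k=3: 2736+0+4·68·38=13072 → min 13072 | W₂..W₅: k=2: 0+33858+8·9·31=36090; k=3: 4896+80104+8·68·31=101864; k=4: 25568+0+8·38·31=34992 → min 34992.
Length 5: W₁..W₅: k=1: 0+34992+4·8·31=35984; k=2: 288+33858+4·9·31=35262; k=3: 2736+80104+4·68·31=91272; k=4: 13072+0+4·38·31=17784 → min 17784.
Optimal order: ((((W₁·W₂)·W₃)·W₄)·W₅) with cost 17784.

17784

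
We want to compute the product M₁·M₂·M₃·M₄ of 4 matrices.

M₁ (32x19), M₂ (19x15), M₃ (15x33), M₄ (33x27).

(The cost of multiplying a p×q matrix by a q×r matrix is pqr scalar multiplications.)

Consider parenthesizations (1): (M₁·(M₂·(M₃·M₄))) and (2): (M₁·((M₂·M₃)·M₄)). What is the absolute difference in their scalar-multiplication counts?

5274

Order (1) = (M₁·(M₂·(M₃·M₄))): (M₃·M₄): 15×33 by 33×27 → 15×27, cost 15·33·27 = 13365; (M₂·(M₃·M₄)): 19×15 by 15×27 → 19×27, cost 19·15·27 = 7695; cumulative 21060; (M₁·(M₂·(M₃·M₄))): 32×19 by 19×27 → 32×27, cost 32·19·27 = 16416; cumulative 37476. Total 37476.
Order (2) = (M₁·((M₂·M₃)·M₄)): (M₂·M₃): 19×15 by 15×33 → 19×33, cost 19·15·33 = 9405; ((M₂·M₃)·M₄): 19×33 by 33×27 → 19×27, cost 19·33·27 = 16929; cumulative 26334; (M₁·((M₂·M₃)·M₄)): 32×19 by 19×27 → 32×27, cost 32·19·27 = 16416; cumulative 42750. Total 42750.
Difference: |37476 − 42750| = 5274.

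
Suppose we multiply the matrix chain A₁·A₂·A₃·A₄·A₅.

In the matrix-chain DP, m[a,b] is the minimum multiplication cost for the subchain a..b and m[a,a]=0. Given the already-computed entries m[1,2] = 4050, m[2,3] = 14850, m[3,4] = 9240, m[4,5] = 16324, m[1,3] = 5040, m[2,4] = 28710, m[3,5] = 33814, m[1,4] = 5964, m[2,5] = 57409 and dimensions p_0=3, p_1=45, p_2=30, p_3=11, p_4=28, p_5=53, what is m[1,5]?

m[1,5] = min over k∈[1,4] of m[1,k]+m[k+1,5]+p_{0}·p_k·p_{5}.
k=1: 0 + 57409 + 3·45·53 = 64564; k=2: 4050 + 33814 + 3·30·53 = 42634; k=3: 5040 + 16324 + 3·11·53 = 23113; k=4: 5964 + 0 + 3·28·53 = 10416.
Minimum: 10416 at k=4.

10416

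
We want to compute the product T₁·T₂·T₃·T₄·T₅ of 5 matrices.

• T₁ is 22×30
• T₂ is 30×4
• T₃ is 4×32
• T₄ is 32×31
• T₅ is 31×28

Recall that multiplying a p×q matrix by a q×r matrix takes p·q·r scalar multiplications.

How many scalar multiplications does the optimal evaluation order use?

12544

Adjacent pairs: T₁T₂ = 22·30·4 = 2640; T₂T₃ = 30·4·32 = 3840; T₃T₄ = 4·32·31 = 3968; T₄T₅ = 32·31·28 = 27776.
Length 3: T₁..T₃: k=1: 0+3840+22·30·32=24960; k=2: 2640+0+22·4·32=5456 → min 5456 | T₂..T₄: k=2: 0+3968+30·4·31=7688; k=3: 3840+0+30·32·31=33600 → min 7688 | T₃..T₅: k=3: 0+27776+4·32·28=31360; k=4: 3968+0+4·31·28=7440 → min 7440.
Length 4: T₁..T₄: k=1: 0+7688+22·30·31=28148; k=2: 2640+3968+22·4·31=9336; k=3: 5456+0+22·32·31=27280 → min 9336 | T₂..T₅: k=2: 0+7440+30·4·28=10800; k=3: 3840+27776+30·32·28=58496; k=4: 7688+0+30·31·28=33728 → min 10800.
Length 5: T₁..T₅: k=1: 0+10800+22·30·28=29280; k=2: 2640+7440+22·4·28=12544; k=3: 5456+27776+22·32·28=52944; k=4: 9336+0+22·31·28=28432 → min 12544.
Optimal order: ((T₁·T₂)·((T₃·T₄)·T₅)) with cost 12544.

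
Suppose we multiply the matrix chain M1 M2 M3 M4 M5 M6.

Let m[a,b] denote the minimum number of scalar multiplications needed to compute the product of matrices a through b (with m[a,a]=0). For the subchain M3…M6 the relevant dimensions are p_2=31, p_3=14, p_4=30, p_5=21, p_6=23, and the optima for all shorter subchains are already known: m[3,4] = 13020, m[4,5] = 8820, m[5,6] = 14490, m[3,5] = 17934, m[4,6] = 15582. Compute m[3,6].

m[3,6] = min over k∈[3,5] of m[3,k]+m[k+1,6]+p_{2}·p_k·p_{6}.
k=3: 0 + 15582 + 31·14·23 = 25564; k=4: 13020 + 14490 + 31·30·23 = 48900; k=5: 17934 + 0 + 31·21·23 = 32907.
Minimum: 25564 at k=3.

25564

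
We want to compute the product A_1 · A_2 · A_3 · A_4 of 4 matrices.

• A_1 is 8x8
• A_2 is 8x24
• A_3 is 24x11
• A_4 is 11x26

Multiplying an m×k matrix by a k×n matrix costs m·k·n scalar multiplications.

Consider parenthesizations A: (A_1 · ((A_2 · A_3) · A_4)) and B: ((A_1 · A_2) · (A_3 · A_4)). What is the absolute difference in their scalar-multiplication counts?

7328

Order A = (A_1 · ((A_2 · A_3) · A_4)): (A_2 · A_3): 8×24 by 24×11 → 8×11, cost 8·24·11 = 2112; ((A_2 · A_3) · A_4): 8×11 by 11×26 → 8×26, cost 8·11·26 = 2288; cumulative 4400; (A_1 · ((A_2 · A_3) · A_4)): 8×8 by 8×26 → 8×26, cost 8·8·26 = 1664; cumulative 6064. Total 6064.
Order B = ((A_1 · A_2) · (A_3 · A_4)): (A_1 · A_2): 8×8 by 8×24 → 8×24, cost 8·8·24 = 1536; (A_3 · A_4): 24×11 by 11×26 → 24×26, cost 24·11·26 = 6864; ((A_1 · A_2) · (A_3 · A_4)): 8×24 by 24×26 → 8×26, cost 8·24·26 = 4992; cumulative 13392. Total 13392.
Difference: |6064 − 13392| = 7328.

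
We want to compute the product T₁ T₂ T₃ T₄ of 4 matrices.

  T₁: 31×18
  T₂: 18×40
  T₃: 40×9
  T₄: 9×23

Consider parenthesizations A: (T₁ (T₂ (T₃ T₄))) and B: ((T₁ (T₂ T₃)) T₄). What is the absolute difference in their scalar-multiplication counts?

Order A = (T₁ (T₂ (T₃ T₄))): (T₃ T₄): 40×9 by 9×23 → 40×23, cost 40·9·23 = 8280; (T₂ (T₃ T₄)): 18×40 by 40×23 → 18×23, cost 18·40·23 = 16560; cumulative 24840; (T₁ (T₂ (T₃ T₄))): 31×18 by 18×23 → 31×23, cost 31·18·23 = 12834; cumulative 37674. Total 37674.
Order B = ((T₁ (T₂ T₃)) T₄): (T₂ T₃): 18×40 by 40×9 → 18×9, cost 18·40·9 = 6480; (T₁ (T₂ T₃)): 31×18 by 18×9 → 31×9, cost 31·18·9 = 5022; cumulative 11502; ((T₁ (T₂ T₃)) T₄): 31×9 by 9×23 → 31×23, cost 31·9·23 = 6417; cumulative 17919. Total 17919.
Difference: |37674 − 17919| = 19755.

19755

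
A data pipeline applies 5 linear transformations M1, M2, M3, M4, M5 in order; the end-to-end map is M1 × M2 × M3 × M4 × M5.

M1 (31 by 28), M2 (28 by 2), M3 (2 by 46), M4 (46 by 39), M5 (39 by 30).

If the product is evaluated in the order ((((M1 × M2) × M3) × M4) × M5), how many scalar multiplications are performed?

96472

(M1 × M2): 31×28 by 28×2 → 31×2, cost 31·28·2 = 1736
((M1 × M2) × M3): 31×2 by 2×46 → 31×46, cost 31·2·46 = 2852; cumulative 4588
(((M1 × M2) × M3) × M4): 31×46 by 46×39 → 31×39, cost 31·46·39 = 55614; cumulative 60202
((((M1 × M2) × M3) × M4) × M5): 31×39 by 39×30 → 31×30, cost 31·39·30 = 36270; cumulative 96472
Total: 96472 scalar multiplications.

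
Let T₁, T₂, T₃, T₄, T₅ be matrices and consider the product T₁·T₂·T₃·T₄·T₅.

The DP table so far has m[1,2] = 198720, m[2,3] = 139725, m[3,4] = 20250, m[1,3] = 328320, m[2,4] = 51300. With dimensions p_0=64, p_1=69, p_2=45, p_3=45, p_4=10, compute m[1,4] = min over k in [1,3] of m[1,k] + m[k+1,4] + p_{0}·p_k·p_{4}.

95460

m[1,4] = min over k∈[1,3] of m[1,k]+m[k+1,4]+p_{0}·p_k·p_{4}.
k=1: 0 + 51300 + 64·69·10 = 95460; k=2: 198720 + 20250 + 64·45·10 = 247770; k=3: 328320 + 0 + 64·45·10 = 357120.
Minimum: 95460 at k=1.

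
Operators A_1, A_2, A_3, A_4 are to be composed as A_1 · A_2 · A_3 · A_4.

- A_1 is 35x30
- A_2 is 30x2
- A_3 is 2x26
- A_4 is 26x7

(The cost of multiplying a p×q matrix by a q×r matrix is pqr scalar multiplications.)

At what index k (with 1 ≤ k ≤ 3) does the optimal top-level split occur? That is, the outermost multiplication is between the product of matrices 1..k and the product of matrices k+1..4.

Adjacent pairs: A_1A_2 = 35·30·2 = 2100; A_2A_3 = 30·2·26 = 1560; A_3A_4 = 2·26·7 = 364.
Length 3: A_1..A_3: k=1: 0+1560+35·30·26=28860; k=2: 2100+0+35·2·26=3920 → min 3920 | A_2..A_4: k=2: 0+364+30·2·7=784; k=3: 1560+0+30·26·7=7020 → min 784.
Top-level splits: k=1: (A_1..A_1)·(A_2..A_4) → 0+784+35·30·7 = 8134; k=2: (A_1..A_2)·(A_3..A_4) → 2100+364+35·2·7 = 2954; k=3: (A_1..A_3)·(A_4..A_4) → 3920+0+35·26·7 = 10290.
Best split is after A_2, i.e. k = 2.

2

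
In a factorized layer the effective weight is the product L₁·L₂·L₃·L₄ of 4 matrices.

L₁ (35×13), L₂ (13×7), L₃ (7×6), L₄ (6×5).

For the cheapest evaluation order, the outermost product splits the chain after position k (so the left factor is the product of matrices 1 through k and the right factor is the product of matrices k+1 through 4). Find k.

1

Adjacent pairs: L₁L₂ = 35·13·7 = 3185; L₂L₃ = 13·7·6 = 546; L₃L₄ = 7·6·5 = 210.
Length 3: L₁..L₃: k=1: 0+546+35·13·6=3276; k=2: 3185+0+35·7·6=4655 → min 3276 | L₂..L₄: k=2: 0+210+13·7·5=665; k=3: 546+0+13·6·5=936 → min 665.
Top-level splits: k=1: (L₁..L₁)·(L₂..L₄) → 0+665+35·13·5 = 2940; k=2: (L₁..L₂)·(L₃..L₄) → 3185+210+35·7·5 = 4620; k=3: (L₁..L₃)·(L₄..L₄) → 3276+0+35·6·5 = 4326.
Best split is after L₁, i.e. k = 1.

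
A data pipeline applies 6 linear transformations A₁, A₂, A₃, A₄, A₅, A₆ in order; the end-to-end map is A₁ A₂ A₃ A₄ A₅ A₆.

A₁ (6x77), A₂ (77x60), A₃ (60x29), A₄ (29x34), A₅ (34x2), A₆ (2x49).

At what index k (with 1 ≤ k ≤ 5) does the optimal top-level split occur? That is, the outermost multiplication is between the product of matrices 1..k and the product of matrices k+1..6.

Adjacent pairs: A₁A₂ = 6·77·60 = 27720; A₂A₃ = 77·60·29 = 133980; A₃A₄ = 60·29·34 = 59160; A₄A₅ = 29·34·2 = 1972; A₅A₆ = 34·2·49 = 3332.
Length 3: A₁..A₃: k=1: 0+133980+6·77·29=147378; k=2: 27720+0+6·60·29=38160 → min 38160 | A₂..A₄: k=2: 0+59160+77·60·34=216240; k=3: 133980+0+77·29·34=209902 → min 209902 | A₃..A₅: k=3: 0+1972+60·29·2=5452; k=4: 59160+0+60·34·2=63240 → min 5452 | A₄..A₆: k=4: 0+3332+29·34·49=51646; k=5: 1972+0+29·2·49=4814 → min 4814.
Length 4: A₁..A₄: k=1: 0+209902+6·77·34=225610; k=2: 27720+59160+6·60·34=99120; k=3: 38160+0+6·29·34=44076 → min 44076 | A₂..A₅: k=2: 0+5452+77·60·2=14692; k=3: 133980+1972+77·29·2=140418; k=4: 209902+0+77·34·2=215138 → min 14692 | A₃..A₆: k=3: 0+4814+60·29·49=90074; k=4: 59160+3332+60·34·49=162452; k=5: 5452+0+60·2·49=11332 → min 11332.
Length 5: A₁..A₅: k=1: 0+14692+6·77·2=15616; k=2: 27720+5452+6·60·2=33892; k=3: 38160+1972+6·29·2=40480; k=4: 44076+0+6·34·2=44484 → min 15616 | A₂..A₆: k=2: 0+11332+77·60·49=237712; k=3: 133980+4814+77·29·49=248211; k=4: 209902+3332+77·34·49=341516; k=5: 14692+0+77·2·49=22238 → min 22238.
Top-level splits: k=1: (A₁..A₁)·(A₂..A₆) → 0+22238+6·77·49 = 44876; k=2: (A₁..A₂)·(A₃..A₆) → 27720+11332+6·60·49 = 56692; k=3: (A₁..A₃)·(A₄..A₆) → 38160+4814+6·29·49 = 51500; k=4: (A₁..A₄)·(A₅..A₆) → 44076+3332+6·34·49 = 57404; k=5: (A₁..A₅)·(A₆..A₆) → 15616+0+6·2·49 = 16204.
Best split is after A₅, i.e. k = 5.

5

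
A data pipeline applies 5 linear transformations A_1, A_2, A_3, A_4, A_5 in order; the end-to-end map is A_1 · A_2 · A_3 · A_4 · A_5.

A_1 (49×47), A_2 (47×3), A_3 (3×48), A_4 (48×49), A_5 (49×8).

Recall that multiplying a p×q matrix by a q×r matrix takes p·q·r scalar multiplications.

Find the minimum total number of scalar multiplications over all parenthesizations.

Adjacent pairs: A_1A_2 = 49·47·3 = 6909; A_2A_3 = 47·3·48 = 6768; A_3A_4 = 3·48·49 = 7056; A_4A_5 = 48·49·8 = 18816.
Length 3: A_1..A_3: k=1: 0+6768+49·47·48=117312; k=2: 6909+0+49·3·48=13965 → min 13965 | A_2..A_4: k=2: 0+7056+47·3·49=13965; k=3: 6768+0+47·48·49=117312 → min 13965 | A_3..A_5: k=3: 0+18816+3·48·8=19968; k=4: 7056+0+3·49·8=8232 → min 8232.
Length 4: A_1..A_4: k=1: 0+13965+49·47·49=126812; k=2: 6909+7056+49·3·49=21168; k=3: 13965+0+49·48·49=129213 → min 21168 | A_2..A_5: k=2: 0+8232+47·3·8=9360; k=3: 6768+18816+47·48·8=43632; k=4: 13965+0+47·49·8=32389 → min 9360.
Length 5: A_1..A_5: k=1: 0+9360+49·47·8=27784; k=2: 6909+8232+49·3·8=16317; k=3: 13965+18816+49·48·8=51597; k=4: 21168+0+49·49·8=40376 → min 16317.
Optimal order: ((A_1 · A_2) · ((A_3 · A_4) · A_5)) with cost 16317.

16317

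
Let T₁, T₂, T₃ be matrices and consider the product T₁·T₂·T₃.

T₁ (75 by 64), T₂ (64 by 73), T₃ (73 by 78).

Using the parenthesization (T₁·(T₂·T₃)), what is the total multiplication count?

738816

(T₂·T₃): 64×73 by 73×78 → 64×78, cost 64·73·78 = 364416
(T₁·(T₂·T₃)): 75×64 by 64×78 → 75×78, cost 75·64·78 = 374400; cumulative 738816
Total: 738816 scalar multiplications.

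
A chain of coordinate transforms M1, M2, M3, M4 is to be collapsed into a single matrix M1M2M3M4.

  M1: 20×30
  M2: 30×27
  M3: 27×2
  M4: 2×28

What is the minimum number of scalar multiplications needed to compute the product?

3940

Adjacent pairs: M1M2 = 20·30·27 = 16200; M2M3 = 30·27·2 = 1620; M3M4 = 27·2·28 = 1512.
Length 3: M1..M3: k=1: 0+1620+20·30·2=2820; k=2: 16200+0+20·27·2=17280 → min 2820 | M2..M4: k=2: 0+1512+30·27·28=24192; k=3: 1620+0+30·2·28=3300 → min 3300.
Length 4: M1..M4: k=1: 0+3300+20·30·28=20100; k=2: 16200+1512+20·27·28=32832; k=3: 2820+0+20·2·28=3940 → min 3940.
Optimal order: ((M1(M2M3))M4) with cost 3940.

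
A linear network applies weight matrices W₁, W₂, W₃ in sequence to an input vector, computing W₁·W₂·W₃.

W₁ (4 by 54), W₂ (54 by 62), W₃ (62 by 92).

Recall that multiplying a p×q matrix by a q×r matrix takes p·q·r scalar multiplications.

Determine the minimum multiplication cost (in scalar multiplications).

36208

Order (W₁·(W₂·W₃)): (W₂·W₃): 54×62 by 62×92 → 54×92, cost 54·62·92 = 308016; (W₁·(W₂·W₃)): 4×54 by 54×92 → 4×92, cost 4·54·92 = 19872; cumulative 327888. Total 327888.
Order ((W₁·W₂)·W₃): (W₁·W₂): 4×54 by 54×62 → 4×62, cost 4·54·62 = 13392; ((W₁·W₂)·W₃): 4×62 by 62×92 → 4×92, cost 4·62·92 = 22816; cumulative 36208. Total 36208.
Minimum: 36208.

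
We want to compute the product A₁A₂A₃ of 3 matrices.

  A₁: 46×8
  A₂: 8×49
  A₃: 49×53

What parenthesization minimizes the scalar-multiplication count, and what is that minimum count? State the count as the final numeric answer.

40280

(A₁(A₂A₃)): cost 40280.
((A₁A₂)A₃): cost 137494.
Optimal: (A₁(A₂A₃)) with cost 40280.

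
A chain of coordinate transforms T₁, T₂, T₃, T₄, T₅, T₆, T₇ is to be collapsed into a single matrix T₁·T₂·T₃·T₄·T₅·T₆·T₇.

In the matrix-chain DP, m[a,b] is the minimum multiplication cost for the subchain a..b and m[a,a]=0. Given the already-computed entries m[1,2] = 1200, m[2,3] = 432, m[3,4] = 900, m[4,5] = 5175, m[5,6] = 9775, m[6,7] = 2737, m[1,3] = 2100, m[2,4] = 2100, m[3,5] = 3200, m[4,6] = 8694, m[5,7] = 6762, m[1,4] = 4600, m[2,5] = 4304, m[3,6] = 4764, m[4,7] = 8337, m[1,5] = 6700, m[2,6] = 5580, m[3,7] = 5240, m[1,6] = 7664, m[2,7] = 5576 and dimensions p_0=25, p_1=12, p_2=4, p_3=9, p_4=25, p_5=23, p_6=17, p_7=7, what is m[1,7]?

m[1,7] = min over k∈[1,6] of m[1,k]+m[k+1,7]+p_{0}·p_k·p_{7}.
k=1: 0 + 5576 + 25·12·7 = 7676; k=2: 1200 + 5240 + 25·4·7 = 7140; k=3: 2100 + 8337 + 25·9·7 = 12012; k=4: 4600 + 6762 + 25·25·7 = 15737; k=5: 6700 + 2737 + 25·23·7 = 13462; k=6: 7664 + 0 + 25·17·7 = 10639.
Minimum: 7140 at k=2.

7140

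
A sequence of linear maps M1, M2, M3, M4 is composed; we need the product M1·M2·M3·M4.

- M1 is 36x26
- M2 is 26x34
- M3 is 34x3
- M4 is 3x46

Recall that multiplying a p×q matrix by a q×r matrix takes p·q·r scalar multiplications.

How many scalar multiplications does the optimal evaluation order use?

Adjacent pairs: M1M2 = 36·26·34 = 31824; M2M3 = 26·34·3 = 2652; M3M4 = 34·3·46 = 4692.
Length 3: M1..M3: k=1: 0+2652+36·26·3=5460; k=2: 31824+0+36·34·3=35496 → min 5460 | M2..M4: k=2: 0+4692+26·34·46=45356; k=3: 2652+0+26·3·46=6240 → min 6240.
Length 4: M1..M4: k=1: 0+6240+36·26·46=49296; k=2: 31824+4692+36·34·46=92820; k=3: 5460+0+36·3·46=10428 → min 10428.
Optimal order: ((M1·(M2·M3))·M4) with cost 10428.

10428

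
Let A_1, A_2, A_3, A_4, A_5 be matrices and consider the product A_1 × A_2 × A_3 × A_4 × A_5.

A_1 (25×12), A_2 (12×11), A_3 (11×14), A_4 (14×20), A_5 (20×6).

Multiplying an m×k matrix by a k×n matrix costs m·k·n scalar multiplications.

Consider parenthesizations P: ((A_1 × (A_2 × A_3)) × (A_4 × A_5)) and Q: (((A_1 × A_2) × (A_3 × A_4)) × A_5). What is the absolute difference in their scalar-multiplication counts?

Order P = ((A_1 × (A_2 × A_3)) × (A_4 × A_5)): (A_2 × A_3): 12×11 by 11×14 → 12×14, cost 12·11·14 = 1848; (A_1 × (A_2 × A_3)): 25×12 by 12×14 → 25×14, cost 25·12·14 = 4200; cumulative 6048; (A_4 × A_5): 14×20 by 20×6 → 14×6, cost 14·20·6 = 1680; ((A_1 × (A_2 × A_3)) × (A_4 × A_5)): 25×14 by 14×6 → 25×6, cost 25·14·6 = 2100; cumulative 9828. Total 9828.
Order Q = (((A_1 × A_2) × (A_3 × A_4)) × A_5): (A_1 × A_2): 25×12 by 12×11 → 25×11, cost 25·12·11 = 3300; (A_3 × A_4): 11×14 by 14×20 → 11×20, cost 11·14·20 = 3080; ((A_1 × A_2) × (A_3 × A_4)): 25×11 by 11×20 → 25×20, cost 25·11·20 = 5500; cumulative 11880; (((A_1 × A_2) × (A_3 × A_4)) × A_5): 25×20 by 20×6 → 25×6, cost 25·20·6 = 3000; cumulative 14880. Total 14880.
Difference: |9828 − 14880| = 5052.

5052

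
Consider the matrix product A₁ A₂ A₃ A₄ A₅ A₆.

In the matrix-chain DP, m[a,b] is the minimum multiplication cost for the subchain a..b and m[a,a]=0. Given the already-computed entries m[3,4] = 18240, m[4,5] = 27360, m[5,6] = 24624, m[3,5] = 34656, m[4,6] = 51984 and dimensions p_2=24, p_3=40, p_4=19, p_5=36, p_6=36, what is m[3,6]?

m[3,6] = min over k∈[3,5] of m[3,k]+m[k+1,6]+p_{2}·p_k·p_{6}.
k=3: 0 + 51984 + 24·40·36 = 86544; k=4: 18240 + 24624 + 24·19·36 = 59280; k=5: 34656 + 0 + 24·36·36 = 65760.
Minimum: 59280 at k=4.

59280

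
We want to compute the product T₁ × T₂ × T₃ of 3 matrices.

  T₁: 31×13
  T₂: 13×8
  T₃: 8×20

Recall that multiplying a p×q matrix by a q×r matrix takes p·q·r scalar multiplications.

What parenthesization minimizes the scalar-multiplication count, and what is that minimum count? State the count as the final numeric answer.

8184

(T₁ × (T₂ × T₃)): cost 10140.
((T₁ × T₂) × T₃): cost 8184.
Optimal: ((T₁ × T₂) × T₃) with cost 8184.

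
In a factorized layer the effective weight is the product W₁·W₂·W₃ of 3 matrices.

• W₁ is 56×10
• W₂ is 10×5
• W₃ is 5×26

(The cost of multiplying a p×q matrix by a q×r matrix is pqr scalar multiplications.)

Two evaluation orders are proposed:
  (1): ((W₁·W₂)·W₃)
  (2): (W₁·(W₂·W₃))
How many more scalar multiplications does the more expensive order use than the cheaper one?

5780

Order (1) = ((W₁·W₂)·W₃): (W₁·W₂): 56×10 by 10×5 → 56×5, cost 56·10·5 = 2800; ((W₁·W₂)·W₃): 56×5 by 5×26 → 56×26, cost 56·5·26 = 7280; cumulative 10080. Total 10080.
Order (2) = (W₁·(W₂·W₃)): (W₂·W₃): 10×5 by 5×26 → 10×26, cost 10·5·26 = 1300; (W₁·(W₂·W₃)): 56×10 by 10×26 → 56×26, cost 56·10·26 = 14560; cumulative 15860. Total 15860.
Difference: |10080 − 15860| = 5780.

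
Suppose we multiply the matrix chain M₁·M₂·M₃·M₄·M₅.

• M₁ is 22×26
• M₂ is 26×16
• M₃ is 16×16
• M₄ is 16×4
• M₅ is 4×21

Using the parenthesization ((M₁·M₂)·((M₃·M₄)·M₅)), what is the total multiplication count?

18912

(M₁·M₂): 22×26 by 26×16 → 22×16, cost 22·26·16 = 9152
(M₃·M₄): 16×16 by 16×4 → 16×4, cost 16·16·4 = 1024
((M₃·M₄)·M₅): 16×4 by 4×21 → 16×21, cost 16·4·21 = 1344; cumulative 2368
((M₁·M₂)·((M₃·M₄)·M₅)): 22×16 by 16×21 → 22×21, cost 22·16·21 = 7392; cumulative 18912
Total: 18912 scalar multiplications.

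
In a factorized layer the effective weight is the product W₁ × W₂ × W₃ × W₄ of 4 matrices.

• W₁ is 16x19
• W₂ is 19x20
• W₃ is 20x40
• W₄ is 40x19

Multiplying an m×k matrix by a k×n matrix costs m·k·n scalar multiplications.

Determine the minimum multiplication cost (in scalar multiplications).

Adjacent pairs: W₁W₂ = 16·19·20 = 6080; W₂W₃ = 19·20·40 = 15200; W₃W₄ = 20·40·19 = 15200.
Length 3: W₁..W₃: k=1: 0+15200+16·19·40=27360; k=2: 6080+0+16·20·40=18880 → min 18880 | W₂..W₄: k=2: 0+15200+19·20·19=22420; k=3: 15200+0+19·40·19=29640 → min 22420.
Length 4: W₁..W₄: k=1: 0+22420+16·19·19=28196; k=2: 6080+15200+16·20·19=27360; k=3: 18880+0+16·40·19=31040 → min 27360.
Optimal order: ((W₁ × W₂) × (W₃ × W₄)) with cost 27360.

27360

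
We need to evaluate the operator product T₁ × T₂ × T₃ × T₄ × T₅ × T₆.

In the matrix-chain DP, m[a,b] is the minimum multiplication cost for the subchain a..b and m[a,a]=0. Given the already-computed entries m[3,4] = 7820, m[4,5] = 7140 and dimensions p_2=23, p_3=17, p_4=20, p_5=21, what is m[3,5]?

15351

m[3,5] = min over k∈[3,4] of m[3,k]+m[k+1,5]+p_{2}·p_k·p_{5}.
k=3: 0 + 7140 + 23·17·21 = 15351; k=4: 7820 + 0 + 23·20·21 = 17480.
Minimum: 15351 at k=3.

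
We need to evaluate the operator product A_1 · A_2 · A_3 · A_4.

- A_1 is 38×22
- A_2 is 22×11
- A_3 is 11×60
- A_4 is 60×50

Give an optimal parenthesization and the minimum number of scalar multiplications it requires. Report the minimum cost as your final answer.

63096

Adjacent pairs: A_1A_2 = 38·22·11 = 9196; A_2A_3 = 22·11·60 = 14520; A_3A_4 = 11·60·50 = 33000.
Length 3: A_1..A_3: k=1: 0+14520+38·22·60=64680; k=2: 9196+0+38·11·60=34276 → min 34276 | A_2..A_4: k=2: 0+33000+22·11·50=45100; k=3: 14520+0+22·60·50=80520 → min 45100.
Length 4: A_1..A_4: k=1: 0+45100+38·22·50=86900; k=2: 9196+33000+38·11·50=63096; k=3: 34276+0+38·60·50=148276 → min 63096.
Optimal parenthesization: ((A_1 · A_2) · (A_3 · A_4)) with cost 63096.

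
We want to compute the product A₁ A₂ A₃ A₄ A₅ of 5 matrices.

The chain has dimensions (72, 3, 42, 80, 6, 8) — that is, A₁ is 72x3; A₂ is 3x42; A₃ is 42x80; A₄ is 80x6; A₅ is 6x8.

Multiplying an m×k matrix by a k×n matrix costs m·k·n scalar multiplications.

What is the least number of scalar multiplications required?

Adjacent pairs: A₁A₂ = 72·3·42 = 9072; A₂A₃ = 3·42·80 = 10080; A₃A₄ = 42·80·6 = 20160; A₄A₅ = 80·6·8 = 3840.
Length 3: A₁..A₃: k=1: 0+10080+72·3·80=27360; k=2: 9072+0+72·42·80=250992 → min 27360 | A₂..A₄: k=2: 0+20160+3·42·6=20916; k=3: 10080+0+3·80·6=11520 → min 11520 | A₃..A₅: k=3: 0+3840+42·80·8=30720; k=4: 20160+0+42·6·8=22176 → min 22176.
Length 4: A₁..A₄: k=1: 0+11520+72·3·6=12816; k=2: 9072+20160+72·42·6=47376; k=3: 27360+0+72·80·6=61920 → min 12816 | A₂..A₅: k=2: 0+22176+3·42·8=23184; k=3: 10080+3840+3·80·8=15840; k=4: 11520+0+3·6·8=11664 → min 11664.
Length 5: A₁..A₅: k=1: 0+11664+72·3·8=13392; k=2: 9072+22176+72·42·8=55440; k=3: 27360+3840+72·80·8=77280; k=4: 12816+0+72·6·8=16272 → min 13392.
Optimal order: (A₁ (((A₂ A₃) A₄) A₅)) with cost 13392.

13392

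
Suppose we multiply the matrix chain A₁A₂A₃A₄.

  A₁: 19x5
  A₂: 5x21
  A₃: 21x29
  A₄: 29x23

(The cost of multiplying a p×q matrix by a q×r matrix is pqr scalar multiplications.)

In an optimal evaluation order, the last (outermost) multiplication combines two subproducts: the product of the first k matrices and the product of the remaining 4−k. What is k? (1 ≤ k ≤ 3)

Adjacent pairs: A₁A₂ = 19·5·21 = 1995; A₂A₃ = 5·21·29 = 3045; A₃A₄ = 21·29·23 = 14007.
Length 3: A₁..A₃: k=1: 0+3045+19·5·29=5800; k=2: 1995+0+19·21·29=13566 → min 5800 | A₂..A₄: k=2: 0+14007+5·21·23=16422; k=3: 3045+0+5·29·23=6380 → min 6380.
Top-level splits: k=1: (A₁..A₁)·(A₂..A₄) → 0+6380+19·5·23 = 8565; k=2: (A₁..A₂)·(A₃..A₄) → 1995+14007+19·21·23 = 25179; k=3: (A₁..A₃)·(A₄..A₄) → 5800+0+19·29·23 = 18473.
Best split is after A₁, i.e. k = 1.

1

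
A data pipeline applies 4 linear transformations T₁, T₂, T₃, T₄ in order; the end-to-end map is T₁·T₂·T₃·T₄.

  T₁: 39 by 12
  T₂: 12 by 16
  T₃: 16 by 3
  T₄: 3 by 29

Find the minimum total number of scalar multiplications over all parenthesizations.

Adjacent pairs: T₁T₂ = 39·12·16 = 7488; T₂T₃ = 12·16·3 = 576; T₃T₄ = 16·3·29 = 1392.
Length 3: T₁..T₃: k=1: 0+576+39·12·3=1980; k=2: 7488+0+39·16·3=9360 → min 1980 | T₂..T₄: k=2: 0+1392+12·16·29=6960; k=3: 576+0+12·3·29=1620 → min 1620.
Length 4: T₁..T₄: k=1: 0+1620+39·12·29=15192; k=2: 7488+1392+39·16·29=26976; k=3: 1980+0+39·3·29=5373 → min 5373.
Optimal order: ((T₁·(T₂·T₃))·T₄) with cost 5373.

5373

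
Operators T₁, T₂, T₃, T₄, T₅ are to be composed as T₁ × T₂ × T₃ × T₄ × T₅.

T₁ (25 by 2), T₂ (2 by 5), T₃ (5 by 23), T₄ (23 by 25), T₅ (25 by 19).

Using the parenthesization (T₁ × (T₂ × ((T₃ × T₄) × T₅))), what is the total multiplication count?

(T₃ × T₄): 5×23 by 23×25 → 5×25, cost 5·23·25 = 2875
((T₃ × T₄) × T₅): 5×25 by 25×19 → 5×19, cost 5·25·19 = 2375; cumulative 5250
(T₂ × ((T₃ × T₄) × T₅)): 2×5 by 5×19 → 2×19, cost 2·5·19 = 190; cumulative 5440
(T₁ × (T₂ × ((T₃ × T₄) × T₅))): 25×2 by 2×19 → 25×19, cost 25·2·19 = 950; cumulative 6390
Total: 6390 scalar multiplications.

6390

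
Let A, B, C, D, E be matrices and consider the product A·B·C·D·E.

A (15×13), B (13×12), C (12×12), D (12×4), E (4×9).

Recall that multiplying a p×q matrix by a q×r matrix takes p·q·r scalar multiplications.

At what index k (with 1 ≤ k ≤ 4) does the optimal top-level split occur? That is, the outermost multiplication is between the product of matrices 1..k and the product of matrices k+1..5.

4

Adjacent pairs: AB = 15·13·12 = 2340; BC = 13·12·12 = 1872; CD = 12·12·4 = 576; DE = 12·4·9 = 432.
Length 3: A..C: k=1: 0+1872+15·13·12=4212; k=2: 2340+0+15·12·12=4500 → min 4212 | B..D: k=2: 0+576+13·12·4=1200; k=3: 1872+0+13·12·4=2496 → min 1200 | C..E: k=3: 0+432+12·12·9=1728; k=4: 576+0+12·4·9=1008 → min 1008.
Length 4: A..D: k=1: 0+1200+15·13·4=1980; k=2: 2340+576+15·12·4=3636; k=3: 4212+0+15·12·4=4932 → min 1980 | B..E: k=2: 0+1008+13·12·9=2412; k=3: 1872+432+13·12·9=3708; k=4: 1200+0+13·4·9=1668 → min 1668.
Top-level splits: k=1: (A..A)·(B..E) → 0+1668+15·13·9 = 3423; k=2: (A..B)·(C..E) → 2340+1008+15·12·9 = 4968; k=3: (A..C)·(D..E) → 4212+432+15·12·9 = 6264; k=4: (A..D)·(E..E) → 1980+0+15·4·9 = 2520.
Best split is after D, i.e. k = 4.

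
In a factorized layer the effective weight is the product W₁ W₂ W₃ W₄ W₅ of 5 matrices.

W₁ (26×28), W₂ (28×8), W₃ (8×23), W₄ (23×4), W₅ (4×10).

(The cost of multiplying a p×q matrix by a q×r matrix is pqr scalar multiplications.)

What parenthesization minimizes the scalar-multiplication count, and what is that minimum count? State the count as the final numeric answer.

5584

Adjacent pairs: W₁W₂ = 26·28·8 = 5824; W₂W₃ = 28·8·23 = 5152; W₃W₄ = 8·23·4 = 736; W₄W₅ = 23·4·10 = 920.
Length 3: W₁..W₃: k=1: 0+5152+26·28·23=21896; k=2: 5824+0+26·8·23=10608 → min 10608 | W₂..W₄: k=2: 0+736+28·8·4=1632; k=3: 5152+0+28·23·4=7728 → min 1632 | W₃..W₅: k=3: 0+920+8·23·10=2760; k=4: 736+0+8·4·10=1056 → min 1056.
Length 4: W₁..W₄: k=1: 0+1632+26·28·4=4544; k=2: 5824+736+26·8·4=7392; k=3: 10608+0+26·23·4=13000 → min 4544 | W₂..W₅: k=2: 0+1056+28·8·10=3296; k=3: 5152+920+28·23·10=12512; k=4: 1632+0+28·4·10=2752 → min 2752.
Length 5: W₁..W₅: k=1: 0+2752+26·28·10=10032; k=2: 5824+1056+26·8·10=8960; k=3: 10608+920+26·23·10=17508; k=4: 4544+0+26·4·10=5584 → min 5584.
Optimal parenthesization: ((W₁ (W₂ (W₃ W₄))) W₅) with cost 5584.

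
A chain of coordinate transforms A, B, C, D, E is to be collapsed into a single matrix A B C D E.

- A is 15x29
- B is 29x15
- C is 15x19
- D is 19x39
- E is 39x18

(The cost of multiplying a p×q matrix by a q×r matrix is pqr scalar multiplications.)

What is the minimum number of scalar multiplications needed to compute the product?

Adjacent pairs: AB = 15·29·15 = 6525; BC = 29·15·19 = 8265; CD = 15·19·39 = 11115; DE = 19·39·18 = 13338.
Length 3: A..C: k=1: 0+8265+15·29·19=16530; k=2: 6525+0+15·15·19=10800 → min 10800 | B..D: k=2: 0+11115+29·15·39=28080; k=3: 8265+0+29·19·39=29754 → min 28080 | C..E: k=3: 0+13338+15·19·18=18468; k=4: 11115+0+15·39·18=21645 → min 18468.
Length 4: A..D: k=1: 0+28080+15·29·39=45045; k=2: 6525+11115+15·15·39=26415; k=3: 10800+0+15·19·39=21915 → min 21915 | B..E: k=2: 0+18468+29·15·18=26298; k=3: 8265+13338+29·19·18=31521; k=4: 28080+0+29·39·18=48438 → min 26298.
Length 5: A..E: k=1: 0+26298+15·29·18=34128; k=2: 6525+18468+15·15·18=29043; k=3: 10800+13338+15·19·18=29268; k=4: 21915+0+15·39·18=32445 → min 29043.
Optimal order: ((A B) (C (D E))) with cost 29043.

29043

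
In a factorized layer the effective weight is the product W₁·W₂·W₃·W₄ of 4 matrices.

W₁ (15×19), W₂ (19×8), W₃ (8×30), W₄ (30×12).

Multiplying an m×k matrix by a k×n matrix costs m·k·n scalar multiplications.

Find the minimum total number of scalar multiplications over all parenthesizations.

Adjacent pairs: W₁W₂ = 15·19·8 = 2280; W₂W₃ = 19·8·30 = 4560; W₃W₄ = 8·30·12 = 2880.
Length 3: W₁..W₃: k=1: 0+4560+15·19·30=13110; k=2: 2280+0+15·8·30=5880 → min 5880 | W₂..W₄: k=2: 0+2880+19·8·12=4704; k=3: 4560+0+19·30·12=11400 → min 4704.
Length 4: W₁..W₄: k=1: 0+4704+15·19·12=8124; k=2: 2280+2880+15·8·12=6600; k=3: 5880+0+15·30·12=11280 → min 6600.
Optimal order: ((W₁·W₂)·(W₃·W₄)) with cost 6600.

6600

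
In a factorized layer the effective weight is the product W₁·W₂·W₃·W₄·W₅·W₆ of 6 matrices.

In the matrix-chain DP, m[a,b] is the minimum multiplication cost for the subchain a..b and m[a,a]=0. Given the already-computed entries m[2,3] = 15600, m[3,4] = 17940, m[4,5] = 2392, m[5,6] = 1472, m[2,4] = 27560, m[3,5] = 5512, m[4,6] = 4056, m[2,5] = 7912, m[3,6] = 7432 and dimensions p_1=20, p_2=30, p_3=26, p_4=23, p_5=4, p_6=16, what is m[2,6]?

9192

m[2,6] = min over k∈[2,5] of m[2,k]+m[k+1,6]+p_{1}·p_k·p_{6}.
k=2: 0 + 7432 + 20·30·16 = 17032; k=3: 15600 + 4056 + 20·26·16 = 27976; k=4: 27560 + 1472 + 20·23·16 = 36392; k=5: 7912 + 0 + 20·4·16 = 9192.
Minimum: 9192 at k=5.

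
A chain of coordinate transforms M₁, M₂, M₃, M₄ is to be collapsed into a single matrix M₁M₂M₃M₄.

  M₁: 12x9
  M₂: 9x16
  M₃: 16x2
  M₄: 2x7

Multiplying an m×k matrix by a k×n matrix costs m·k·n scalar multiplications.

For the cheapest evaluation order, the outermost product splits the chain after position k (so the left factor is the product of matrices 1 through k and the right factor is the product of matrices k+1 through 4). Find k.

3

Adjacent pairs: M₁M₂ = 12·9·16 = 1728; M₂M₃ = 9·16·2 = 288; M₃M₄ = 16·2·7 = 224.
Length 3: M₁..M₃: k=1: 0+288+12·9·2=504; k=2: 1728+0+12·16·2=2112 → min 504 | M₂..M₄: k=2: 0+224+9·16·7=1232; k=3: 288+0+9·2·7=414 → min 414.
Top-level splits: k=1: (M₁..M₁)·(M₂..M₄) → 0+414+12·9·7 = 1170; k=2: (M₁..M₂)·(M₃..M₄) → 1728+224+12·16·7 = 3296; k=3: (M₁..M₃)·(M₄..M₄) → 504+0+12·2·7 = 672.
Best split is after M₃, i.e. k = 3.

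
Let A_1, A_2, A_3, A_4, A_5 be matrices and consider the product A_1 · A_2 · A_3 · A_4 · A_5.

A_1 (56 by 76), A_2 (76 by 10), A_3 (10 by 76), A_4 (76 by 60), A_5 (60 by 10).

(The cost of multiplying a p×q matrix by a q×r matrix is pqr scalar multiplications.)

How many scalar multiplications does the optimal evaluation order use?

99760

Adjacent pairs: A_1A_2 = 56·76·10 = 42560; A_2A_3 = 76·10·76 = 57760; A_3A_4 = 10·76·60 = 45600; A_4A_5 = 76·60·10 = 45600.
Length 3: A_1..A_3: k=1: 0+57760+56·76·76=381216; k=2: 42560+0+56·10·76=85120 → min 85120 | A_2..A_4: k=2: 0+45600+76·10·60=91200; k=3: 57760+0+76·76·60=404320 → min 91200 | A_3..A_5: k=3: 0+45600+10·76·10=53200; k=4: 45600+0+10·60·10=51600 → min 51600.
Length 4: A_1..A_4: k=1: 0+91200+56·76·60=346560; k=2: 42560+45600+56·10·60=121760; k=3: 85120+0+56·76·60=340480 → min 121760 | A_2..A_5: k=2: 0+51600+76·10·10=59200; k=3: 57760+45600+76·76·10=161120; k=4: 91200+0+76·60·10=136800 → min 59200.
Length 5: A_1..A_5: k=1: 0+59200+56·76·10=101760; k=2: 42560+51600+56·10·10=99760; k=3: 85120+45600+56·76·10=173280; k=4: 121760+0+56·60·10=155360 → min 99760.
Optimal order: ((A_1 · A_2) · ((A_3 · A_4) · A_5)) with cost 99760.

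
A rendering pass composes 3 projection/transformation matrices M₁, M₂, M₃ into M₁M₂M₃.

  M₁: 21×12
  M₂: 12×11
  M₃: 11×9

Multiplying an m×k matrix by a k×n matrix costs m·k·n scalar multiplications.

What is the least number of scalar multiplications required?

3456

Order (M₁(M₂M₃)): (M₂M₃): 12×11 by 11×9 → 12×9, cost 12·11·9 = 1188; (M₁(M₂M₃)): 21×12 by 12×9 → 21×9, cost 21·12·9 = 2268; cumulative 3456. Total 3456.
Order ((M₁M₂)M₃): (M₁M₂): 21×12 by 12×11 → 21×11, cost 21·12·11 = 2772; ((M₁M₂)M₃): 21×11 by 11×9 → 21×9, cost 21·11·9 = 2079; cumulative 4851. Total 4851.
Minimum: 3456.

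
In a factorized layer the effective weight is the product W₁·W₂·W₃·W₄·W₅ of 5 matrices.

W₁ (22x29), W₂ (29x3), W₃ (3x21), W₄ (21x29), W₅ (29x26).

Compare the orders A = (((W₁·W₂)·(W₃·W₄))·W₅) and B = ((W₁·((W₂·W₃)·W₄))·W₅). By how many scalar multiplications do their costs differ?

32335

Order A = (((W₁·W₂)·(W₃·W₄))·W₅): (W₁·W₂): 22×29 by 29×3 → 22×3, cost 22·29·3 = 1914; (W₃·W₄): 3×21 by 21×29 → 3×29, cost 3·21·29 = 1827; ((W₁·W₂)·(W₃·W₄)): 22×3 by 3×29 → 22×29, cost 22·3·29 = 1914; cumulative 5655; (((W₁·W₂)·(W₃·W₄))·W₅): 22×29 by 29×26 → 22×26, cost 22·29·26 = 16588; cumulative 22243. Total 22243.
Order B = ((W₁·((W₂·W₃)·W₄))·W₅): (W₂·W₃): 29×3 by 3×21 → 29×21, cost 29·3·21 = 1827; ((W₂·W₃)·W₄): 29×21 by 21×29 → 29×29, cost 29·21·29 = 17661; cumulative 19488; (W₁·((W₂·W₃)·W₄)): 22×29 by 29×29 → 22×29, cost 22·29·29 = 18502; cumulative 37990; ((W₁·((W₂·W₃)·W₄))·W₅): 22×29 by 29×26 → 22×26, cost 22·29·26 = 16588; cumulative 54578. Total 54578.
Difference: |22243 − 54578| = 32335.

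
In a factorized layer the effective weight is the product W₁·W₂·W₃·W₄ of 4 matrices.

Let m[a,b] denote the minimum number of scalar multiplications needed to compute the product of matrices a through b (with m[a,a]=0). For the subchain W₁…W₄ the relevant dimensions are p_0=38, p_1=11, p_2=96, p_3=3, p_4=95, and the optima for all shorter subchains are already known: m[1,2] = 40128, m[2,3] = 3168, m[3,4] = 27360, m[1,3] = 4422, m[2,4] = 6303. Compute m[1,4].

15252

m[1,4] = min over k∈[1,3] of m[1,k]+m[k+1,4]+p_{0}·p_k·p_{4}.
k=1: 0 + 6303 + 38·11·95 = 46013; k=2: 40128 + 27360 + 38·96·95 = 414048; k=3: 4422 + 0 + 38·3·95 = 15252.
Minimum: 15252 at k=3.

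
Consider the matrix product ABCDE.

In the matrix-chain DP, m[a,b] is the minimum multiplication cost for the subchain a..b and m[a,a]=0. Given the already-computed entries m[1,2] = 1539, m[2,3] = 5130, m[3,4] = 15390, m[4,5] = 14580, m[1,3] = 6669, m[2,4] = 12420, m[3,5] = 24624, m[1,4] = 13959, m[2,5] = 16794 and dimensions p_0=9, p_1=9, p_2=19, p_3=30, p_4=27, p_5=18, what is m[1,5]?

m[1,5] = min over k∈[1,4] of m[1,k]+m[k+1,5]+p_{0}·p_k·p_{5}.
k=1: 0 + 16794 + 9·9·18 = 18252; k=2: 1539 + 24624 + 9·19·18 = 29241; k=3: 6669 + 14580 + 9·30·18 = 26109; k=4: 13959 + 0 + 9·27·18 = 18333.
Minimum: 18252 at k=1.

18252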